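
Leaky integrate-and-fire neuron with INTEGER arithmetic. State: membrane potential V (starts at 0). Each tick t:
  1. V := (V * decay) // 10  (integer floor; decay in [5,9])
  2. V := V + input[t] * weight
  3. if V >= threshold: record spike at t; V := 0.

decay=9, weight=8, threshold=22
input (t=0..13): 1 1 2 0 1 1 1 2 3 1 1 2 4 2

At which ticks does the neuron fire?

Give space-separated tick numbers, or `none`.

t=0: input=1 -> V=8
t=1: input=1 -> V=15
t=2: input=2 -> V=0 FIRE
t=3: input=0 -> V=0
t=4: input=1 -> V=8
t=5: input=1 -> V=15
t=6: input=1 -> V=21
t=7: input=2 -> V=0 FIRE
t=8: input=3 -> V=0 FIRE
t=9: input=1 -> V=8
t=10: input=1 -> V=15
t=11: input=2 -> V=0 FIRE
t=12: input=4 -> V=0 FIRE
t=13: input=2 -> V=16

Answer: 2 7 8 11 12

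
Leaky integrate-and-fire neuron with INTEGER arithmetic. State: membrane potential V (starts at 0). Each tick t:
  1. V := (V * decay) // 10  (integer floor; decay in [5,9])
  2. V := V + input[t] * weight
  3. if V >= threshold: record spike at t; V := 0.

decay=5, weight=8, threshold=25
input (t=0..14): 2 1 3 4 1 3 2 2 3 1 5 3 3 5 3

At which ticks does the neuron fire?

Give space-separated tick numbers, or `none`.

Answer: 2 3 5 8 10 12 13

Derivation:
t=0: input=2 -> V=16
t=1: input=1 -> V=16
t=2: input=3 -> V=0 FIRE
t=3: input=4 -> V=0 FIRE
t=4: input=1 -> V=8
t=5: input=3 -> V=0 FIRE
t=6: input=2 -> V=16
t=7: input=2 -> V=24
t=8: input=3 -> V=0 FIRE
t=9: input=1 -> V=8
t=10: input=5 -> V=0 FIRE
t=11: input=3 -> V=24
t=12: input=3 -> V=0 FIRE
t=13: input=5 -> V=0 FIRE
t=14: input=3 -> V=24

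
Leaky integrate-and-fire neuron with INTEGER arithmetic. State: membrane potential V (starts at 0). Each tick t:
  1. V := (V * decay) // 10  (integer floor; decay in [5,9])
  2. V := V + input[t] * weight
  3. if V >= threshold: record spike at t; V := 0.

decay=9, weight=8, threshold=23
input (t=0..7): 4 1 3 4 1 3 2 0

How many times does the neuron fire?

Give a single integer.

Answer: 4

Derivation:
t=0: input=4 -> V=0 FIRE
t=1: input=1 -> V=8
t=2: input=3 -> V=0 FIRE
t=3: input=4 -> V=0 FIRE
t=4: input=1 -> V=8
t=5: input=3 -> V=0 FIRE
t=6: input=2 -> V=16
t=7: input=0 -> V=14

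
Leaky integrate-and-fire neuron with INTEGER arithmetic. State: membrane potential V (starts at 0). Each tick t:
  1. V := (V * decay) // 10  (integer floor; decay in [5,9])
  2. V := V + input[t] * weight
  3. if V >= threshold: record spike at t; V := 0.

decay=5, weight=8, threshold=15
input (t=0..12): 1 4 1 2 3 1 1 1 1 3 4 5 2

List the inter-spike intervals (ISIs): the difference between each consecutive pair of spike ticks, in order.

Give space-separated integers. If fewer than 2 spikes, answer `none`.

Answer: 2 1 4 1 1 1 1

Derivation:
t=0: input=1 -> V=8
t=1: input=4 -> V=0 FIRE
t=2: input=1 -> V=8
t=3: input=2 -> V=0 FIRE
t=4: input=3 -> V=0 FIRE
t=5: input=1 -> V=8
t=6: input=1 -> V=12
t=7: input=1 -> V=14
t=8: input=1 -> V=0 FIRE
t=9: input=3 -> V=0 FIRE
t=10: input=4 -> V=0 FIRE
t=11: input=5 -> V=0 FIRE
t=12: input=2 -> V=0 FIRE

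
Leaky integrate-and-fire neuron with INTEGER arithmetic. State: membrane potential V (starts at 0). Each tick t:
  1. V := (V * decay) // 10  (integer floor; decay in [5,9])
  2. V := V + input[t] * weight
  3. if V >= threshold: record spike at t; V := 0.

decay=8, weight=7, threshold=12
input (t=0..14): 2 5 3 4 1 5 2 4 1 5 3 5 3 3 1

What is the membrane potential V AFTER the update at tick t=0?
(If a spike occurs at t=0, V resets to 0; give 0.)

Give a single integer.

t=0: input=2 -> V=0 FIRE
t=1: input=5 -> V=0 FIRE
t=2: input=3 -> V=0 FIRE
t=3: input=4 -> V=0 FIRE
t=4: input=1 -> V=7
t=5: input=5 -> V=0 FIRE
t=6: input=2 -> V=0 FIRE
t=7: input=4 -> V=0 FIRE
t=8: input=1 -> V=7
t=9: input=5 -> V=0 FIRE
t=10: input=3 -> V=0 FIRE
t=11: input=5 -> V=0 FIRE
t=12: input=3 -> V=0 FIRE
t=13: input=3 -> V=0 FIRE
t=14: input=1 -> V=7

Answer: 0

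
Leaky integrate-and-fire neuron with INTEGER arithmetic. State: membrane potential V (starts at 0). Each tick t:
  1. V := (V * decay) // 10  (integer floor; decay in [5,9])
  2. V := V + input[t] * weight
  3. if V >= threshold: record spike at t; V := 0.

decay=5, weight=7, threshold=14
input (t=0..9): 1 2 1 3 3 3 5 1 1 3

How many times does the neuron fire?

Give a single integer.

t=0: input=1 -> V=7
t=1: input=2 -> V=0 FIRE
t=2: input=1 -> V=7
t=3: input=3 -> V=0 FIRE
t=4: input=3 -> V=0 FIRE
t=5: input=3 -> V=0 FIRE
t=6: input=5 -> V=0 FIRE
t=7: input=1 -> V=7
t=8: input=1 -> V=10
t=9: input=3 -> V=0 FIRE

Answer: 6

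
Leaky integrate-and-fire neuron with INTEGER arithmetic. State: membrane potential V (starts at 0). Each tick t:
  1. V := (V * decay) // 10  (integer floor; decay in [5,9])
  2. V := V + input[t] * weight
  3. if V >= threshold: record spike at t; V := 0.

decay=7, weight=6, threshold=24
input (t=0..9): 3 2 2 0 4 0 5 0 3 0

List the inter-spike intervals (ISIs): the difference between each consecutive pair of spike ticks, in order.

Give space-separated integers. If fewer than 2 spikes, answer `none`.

t=0: input=3 -> V=18
t=1: input=2 -> V=0 FIRE
t=2: input=2 -> V=12
t=3: input=0 -> V=8
t=4: input=4 -> V=0 FIRE
t=5: input=0 -> V=0
t=6: input=5 -> V=0 FIRE
t=7: input=0 -> V=0
t=8: input=3 -> V=18
t=9: input=0 -> V=12

Answer: 3 2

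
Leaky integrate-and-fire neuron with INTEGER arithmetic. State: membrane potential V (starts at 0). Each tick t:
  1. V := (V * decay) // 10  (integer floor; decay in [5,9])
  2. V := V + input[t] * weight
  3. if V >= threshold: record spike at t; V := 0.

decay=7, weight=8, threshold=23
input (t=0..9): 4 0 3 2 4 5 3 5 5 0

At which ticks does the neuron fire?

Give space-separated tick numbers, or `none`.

t=0: input=4 -> V=0 FIRE
t=1: input=0 -> V=0
t=2: input=3 -> V=0 FIRE
t=3: input=2 -> V=16
t=4: input=4 -> V=0 FIRE
t=5: input=5 -> V=0 FIRE
t=6: input=3 -> V=0 FIRE
t=7: input=5 -> V=0 FIRE
t=8: input=5 -> V=0 FIRE
t=9: input=0 -> V=0

Answer: 0 2 4 5 6 7 8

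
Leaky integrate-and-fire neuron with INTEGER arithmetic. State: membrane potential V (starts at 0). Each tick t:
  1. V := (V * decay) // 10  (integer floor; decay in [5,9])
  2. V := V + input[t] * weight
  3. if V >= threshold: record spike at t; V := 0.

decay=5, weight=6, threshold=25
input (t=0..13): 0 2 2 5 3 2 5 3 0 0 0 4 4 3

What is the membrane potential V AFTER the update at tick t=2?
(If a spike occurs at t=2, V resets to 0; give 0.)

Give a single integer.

Answer: 18

Derivation:
t=0: input=0 -> V=0
t=1: input=2 -> V=12
t=2: input=2 -> V=18
t=3: input=5 -> V=0 FIRE
t=4: input=3 -> V=18
t=5: input=2 -> V=21
t=6: input=5 -> V=0 FIRE
t=7: input=3 -> V=18
t=8: input=0 -> V=9
t=9: input=0 -> V=4
t=10: input=0 -> V=2
t=11: input=4 -> V=0 FIRE
t=12: input=4 -> V=24
t=13: input=3 -> V=0 FIRE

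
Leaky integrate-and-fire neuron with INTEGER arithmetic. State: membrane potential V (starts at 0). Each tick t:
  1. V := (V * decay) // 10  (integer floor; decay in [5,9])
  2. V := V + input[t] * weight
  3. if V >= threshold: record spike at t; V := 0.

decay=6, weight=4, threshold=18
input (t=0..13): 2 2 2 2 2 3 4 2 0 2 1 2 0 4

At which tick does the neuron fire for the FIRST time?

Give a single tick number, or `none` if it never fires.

t=0: input=2 -> V=8
t=1: input=2 -> V=12
t=2: input=2 -> V=15
t=3: input=2 -> V=17
t=4: input=2 -> V=0 FIRE
t=5: input=3 -> V=12
t=6: input=4 -> V=0 FIRE
t=7: input=2 -> V=8
t=8: input=0 -> V=4
t=9: input=2 -> V=10
t=10: input=1 -> V=10
t=11: input=2 -> V=14
t=12: input=0 -> V=8
t=13: input=4 -> V=0 FIRE

Answer: 4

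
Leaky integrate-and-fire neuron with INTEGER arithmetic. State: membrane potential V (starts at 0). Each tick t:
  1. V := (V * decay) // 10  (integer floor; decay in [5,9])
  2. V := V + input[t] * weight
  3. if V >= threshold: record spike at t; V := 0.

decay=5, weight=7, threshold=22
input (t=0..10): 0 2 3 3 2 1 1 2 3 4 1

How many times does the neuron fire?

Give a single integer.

t=0: input=0 -> V=0
t=1: input=2 -> V=14
t=2: input=3 -> V=0 FIRE
t=3: input=3 -> V=21
t=4: input=2 -> V=0 FIRE
t=5: input=1 -> V=7
t=6: input=1 -> V=10
t=7: input=2 -> V=19
t=8: input=3 -> V=0 FIRE
t=9: input=4 -> V=0 FIRE
t=10: input=1 -> V=7

Answer: 4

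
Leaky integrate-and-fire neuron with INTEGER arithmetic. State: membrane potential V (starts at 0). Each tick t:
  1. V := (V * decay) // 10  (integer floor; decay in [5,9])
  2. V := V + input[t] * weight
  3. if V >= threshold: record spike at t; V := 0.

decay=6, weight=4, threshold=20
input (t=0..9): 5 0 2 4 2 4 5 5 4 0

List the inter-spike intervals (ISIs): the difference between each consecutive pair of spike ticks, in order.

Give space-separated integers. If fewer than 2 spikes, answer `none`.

Answer: 3 2 1 1

Derivation:
t=0: input=5 -> V=0 FIRE
t=1: input=0 -> V=0
t=2: input=2 -> V=8
t=3: input=4 -> V=0 FIRE
t=4: input=2 -> V=8
t=5: input=4 -> V=0 FIRE
t=6: input=5 -> V=0 FIRE
t=7: input=5 -> V=0 FIRE
t=8: input=4 -> V=16
t=9: input=0 -> V=9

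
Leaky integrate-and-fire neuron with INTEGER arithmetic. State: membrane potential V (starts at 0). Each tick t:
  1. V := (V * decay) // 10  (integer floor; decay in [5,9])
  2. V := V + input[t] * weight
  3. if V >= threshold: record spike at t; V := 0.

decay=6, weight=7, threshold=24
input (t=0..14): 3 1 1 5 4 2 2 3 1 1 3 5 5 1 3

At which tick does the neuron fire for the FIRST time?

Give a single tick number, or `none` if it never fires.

t=0: input=3 -> V=21
t=1: input=1 -> V=19
t=2: input=1 -> V=18
t=3: input=5 -> V=0 FIRE
t=4: input=4 -> V=0 FIRE
t=5: input=2 -> V=14
t=6: input=2 -> V=22
t=7: input=3 -> V=0 FIRE
t=8: input=1 -> V=7
t=9: input=1 -> V=11
t=10: input=3 -> V=0 FIRE
t=11: input=5 -> V=0 FIRE
t=12: input=5 -> V=0 FIRE
t=13: input=1 -> V=7
t=14: input=3 -> V=0 FIRE

Answer: 3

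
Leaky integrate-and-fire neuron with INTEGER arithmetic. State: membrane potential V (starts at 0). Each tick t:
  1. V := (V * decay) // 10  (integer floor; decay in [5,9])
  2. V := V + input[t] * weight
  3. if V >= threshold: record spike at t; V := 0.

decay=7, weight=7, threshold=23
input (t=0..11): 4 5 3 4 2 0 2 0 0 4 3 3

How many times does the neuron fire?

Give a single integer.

Answer: 5

Derivation:
t=0: input=4 -> V=0 FIRE
t=1: input=5 -> V=0 FIRE
t=2: input=3 -> V=21
t=3: input=4 -> V=0 FIRE
t=4: input=2 -> V=14
t=5: input=0 -> V=9
t=6: input=2 -> V=20
t=7: input=0 -> V=14
t=8: input=0 -> V=9
t=9: input=4 -> V=0 FIRE
t=10: input=3 -> V=21
t=11: input=3 -> V=0 FIRE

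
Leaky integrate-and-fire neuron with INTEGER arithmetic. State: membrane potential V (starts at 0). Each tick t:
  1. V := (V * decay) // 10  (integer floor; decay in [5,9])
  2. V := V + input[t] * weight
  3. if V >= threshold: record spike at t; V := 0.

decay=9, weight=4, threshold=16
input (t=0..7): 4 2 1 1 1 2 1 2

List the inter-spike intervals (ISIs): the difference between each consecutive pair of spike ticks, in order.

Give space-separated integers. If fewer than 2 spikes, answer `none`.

Answer: 5

Derivation:
t=0: input=4 -> V=0 FIRE
t=1: input=2 -> V=8
t=2: input=1 -> V=11
t=3: input=1 -> V=13
t=4: input=1 -> V=15
t=5: input=2 -> V=0 FIRE
t=6: input=1 -> V=4
t=7: input=2 -> V=11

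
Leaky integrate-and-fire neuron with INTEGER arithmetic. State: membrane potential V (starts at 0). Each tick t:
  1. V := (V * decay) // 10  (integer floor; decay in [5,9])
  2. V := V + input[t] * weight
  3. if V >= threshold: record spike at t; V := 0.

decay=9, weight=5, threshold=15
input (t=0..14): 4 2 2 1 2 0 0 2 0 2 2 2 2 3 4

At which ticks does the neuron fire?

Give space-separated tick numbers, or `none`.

Answer: 0 2 7 10 12 13 14

Derivation:
t=0: input=4 -> V=0 FIRE
t=1: input=2 -> V=10
t=2: input=2 -> V=0 FIRE
t=3: input=1 -> V=5
t=4: input=2 -> V=14
t=5: input=0 -> V=12
t=6: input=0 -> V=10
t=7: input=2 -> V=0 FIRE
t=8: input=0 -> V=0
t=9: input=2 -> V=10
t=10: input=2 -> V=0 FIRE
t=11: input=2 -> V=10
t=12: input=2 -> V=0 FIRE
t=13: input=3 -> V=0 FIRE
t=14: input=4 -> V=0 FIRE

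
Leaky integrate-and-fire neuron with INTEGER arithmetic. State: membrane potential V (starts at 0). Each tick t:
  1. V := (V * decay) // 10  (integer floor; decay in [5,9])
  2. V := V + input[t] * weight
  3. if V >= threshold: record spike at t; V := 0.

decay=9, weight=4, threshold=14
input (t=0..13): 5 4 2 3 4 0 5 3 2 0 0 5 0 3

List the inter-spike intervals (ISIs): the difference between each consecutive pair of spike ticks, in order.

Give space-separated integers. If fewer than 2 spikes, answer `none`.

Answer: 1 2 1 2 2 3

Derivation:
t=0: input=5 -> V=0 FIRE
t=1: input=4 -> V=0 FIRE
t=2: input=2 -> V=8
t=3: input=3 -> V=0 FIRE
t=4: input=4 -> V=0 FIRE
t=5: input=0 -> V=0
t=6: input=5 -> V=0 FIRE
t=7: input=3 -> V=12
t=8: input=2 -> V=0 FIRE
t=9: input=0 -> V=0
t=10: input=0 -> V=0
t=11: input=5 -> V=0 FIRE
t=12: input=0 -> V=0
t=13: input=3 -> V=12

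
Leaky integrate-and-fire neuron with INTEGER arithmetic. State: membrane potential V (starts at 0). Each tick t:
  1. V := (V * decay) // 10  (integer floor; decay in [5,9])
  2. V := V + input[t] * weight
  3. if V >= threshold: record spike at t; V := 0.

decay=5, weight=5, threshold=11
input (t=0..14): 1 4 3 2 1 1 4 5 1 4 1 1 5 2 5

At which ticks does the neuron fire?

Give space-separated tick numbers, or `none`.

Answer: 1 2 6 7 9 12 14

Derivation:
t=0: input=1 -> V=5
t=1: input=4 -> V=0 FIRE
t=2: input=3 -> V=0 FIRE
t=3: input=2 -> V=10
t=4: input=1 -> V=10
t=5: input=1 -> V=10
t=6: input=4 -> V=0 FIRE
t=7: input=5 -> V=0 FIRE
t=8: input=1 -> V=5
t=9: input=4 -> V=0 FIRE
t=10: input=1 -> V=5
t=11: input=1 -> V=7
t=12: input=5 -> V=0 FIRE
t=13: input=2 -> V=10
t=14: input=5 -> V=0 FIRE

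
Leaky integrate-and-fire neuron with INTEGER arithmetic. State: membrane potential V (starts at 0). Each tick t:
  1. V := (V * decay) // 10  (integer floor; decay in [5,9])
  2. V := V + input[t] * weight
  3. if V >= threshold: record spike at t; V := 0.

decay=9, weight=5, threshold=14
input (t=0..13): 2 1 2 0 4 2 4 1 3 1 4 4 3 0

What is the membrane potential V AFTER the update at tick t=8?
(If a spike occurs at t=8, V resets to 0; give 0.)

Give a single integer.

Answer: 0

Derivation:
t=0: input=2 -> V=10
t=1: input=1 -> V=0 FIRE
t=2: input=2 -> V=10
t=3: input=0 -> V=9
t=4: input=4 -> V=0 FIRE
t=5: input=2 -> V=10
t=6: input=4 -> V=0 FIRE
t=7: input=1 -> V=5
t=8: input=3 -> V=0 FIRE
t=9: input=1 -> V=5
t=10: input=4 -> V=0 FIRE
t=11: input=4 -> V=0 FIRE
t=12: input=3 -> V=0 FIRE
t=13: input=0 -> V=0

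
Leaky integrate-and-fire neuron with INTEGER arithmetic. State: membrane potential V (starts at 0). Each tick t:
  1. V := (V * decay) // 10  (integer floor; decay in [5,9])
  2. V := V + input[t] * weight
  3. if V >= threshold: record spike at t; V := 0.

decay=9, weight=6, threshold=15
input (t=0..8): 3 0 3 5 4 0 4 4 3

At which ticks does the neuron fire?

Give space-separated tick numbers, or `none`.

Answer: 0 2 3 4 6 7 8

Derivation:
t=0: input=3 -> V=0 FIRE
t=1: input=0 -> V=0
t=2: input=3 -> V=0 FIRE
t=3: input=5 -> V=0 FIRE
t=4: input=4 -> V=0 FIRE
t=5: input=0 -> V=0
t=6: input=4 -> V=0 FIRE
t=7: input=4 -> V=0 FIRE
t=8: input=3 -> V=0 FIRE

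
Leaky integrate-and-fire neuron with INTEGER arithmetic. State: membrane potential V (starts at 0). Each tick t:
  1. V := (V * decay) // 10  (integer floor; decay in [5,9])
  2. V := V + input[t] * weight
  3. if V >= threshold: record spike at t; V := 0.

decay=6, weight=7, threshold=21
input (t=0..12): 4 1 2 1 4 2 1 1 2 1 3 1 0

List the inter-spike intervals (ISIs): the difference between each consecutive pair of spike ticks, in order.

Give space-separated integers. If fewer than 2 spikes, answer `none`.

Answer: 4 4 2

Derivation:
t=0: input=4 -> V=0 FIRE
t=1: input=1 -> V=7
t=2: input=2 -> V=18
t=3: input=1 -> V=17
t=4: input=4 -> V=0 FIRE
t=5: input=2 -> V=14
t=6: input=1 -> V=15
t=7: input=1 -> V=16
t=8: input=2 -> V=0 FIRE
t=9: input=1 -> V=7
t=10: input=3 -> V=0 FIRE
t=11: input=1 -> V=7
t=12: input=0 -> V=4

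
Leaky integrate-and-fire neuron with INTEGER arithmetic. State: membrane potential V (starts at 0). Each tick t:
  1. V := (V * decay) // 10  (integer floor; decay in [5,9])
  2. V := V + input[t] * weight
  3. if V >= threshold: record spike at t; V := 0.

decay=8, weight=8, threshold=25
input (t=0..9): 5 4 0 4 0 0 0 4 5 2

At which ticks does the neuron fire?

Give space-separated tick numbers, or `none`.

t=0: input=5 -> V=0 FIRE
t=1: input=4 -> V=0 FIRE
t=2: input=0 -> V=0
t=3: input=4 -> V=0 FIRE
t=4: input=0 -> V=0
t=5: input=0 -> V=0
t=6: input=0 -> V=0
t=7: input=4 -> V=0 FIRE
t=8: input=5 -> V=0 FIRE
t=9: input=2 -> V=16

Answer: 0 1 3 7 8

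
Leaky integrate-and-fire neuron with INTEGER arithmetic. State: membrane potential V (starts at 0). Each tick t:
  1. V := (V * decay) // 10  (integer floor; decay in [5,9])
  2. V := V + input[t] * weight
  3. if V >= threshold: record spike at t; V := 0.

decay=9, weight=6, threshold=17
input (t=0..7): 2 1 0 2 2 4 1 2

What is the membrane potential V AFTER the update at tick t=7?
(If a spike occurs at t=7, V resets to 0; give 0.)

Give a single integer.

t=0: input=2 -> V=12
t=1: input=1 -> V=16
t=2: input=0 -> V=14
t=3: input=2 -> V=0 FIRE
t=4: input=2 -> V=12
t=5: input=4 -> V=0 FIRE
t=6: input=1 -> V=6
t=7: input=2 -> V=0 FIRE

Answer: 0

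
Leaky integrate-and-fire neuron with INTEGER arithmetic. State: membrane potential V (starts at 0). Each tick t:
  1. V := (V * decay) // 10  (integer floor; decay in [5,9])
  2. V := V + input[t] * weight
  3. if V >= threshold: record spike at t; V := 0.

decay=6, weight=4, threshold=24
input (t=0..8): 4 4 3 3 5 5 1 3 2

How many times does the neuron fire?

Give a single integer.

t=0: input=4 -> V=16
t=1: input=4 -> V=0 FIRE
t=2: input=3 -> V=12
t=3: input=3 -> V=19
t=4: input=5 -> V=0 FIRE
t=5: input=5 -> V=20
t=6: input=1 -> V=16
t=7: input=3 -> V=21
t=8: input=2 -> V=20

Answer: 2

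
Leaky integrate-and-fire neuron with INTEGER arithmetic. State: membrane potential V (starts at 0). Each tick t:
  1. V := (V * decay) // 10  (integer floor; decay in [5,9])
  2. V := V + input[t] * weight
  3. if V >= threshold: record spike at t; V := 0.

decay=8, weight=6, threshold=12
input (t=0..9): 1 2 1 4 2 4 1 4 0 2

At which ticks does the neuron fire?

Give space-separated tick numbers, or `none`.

Answer: 1 3 4 5 7 9

Derivation:
t=0: input=1 -> V=6
t=1: input=2 -> V=0 FIRE
t=2: input=1 -> V=6
t=3: input=4 -> V=0 FIRE
t=4: input=2 -> V=0 FIRE
t=5: input=4 -> V=0 FIRE
t=6: input=1 -> V=6
t=7: input=4 -> V=0 FIRE
t=8: input=0 -> V=0
t=9: input=2 -> V=0 FIRE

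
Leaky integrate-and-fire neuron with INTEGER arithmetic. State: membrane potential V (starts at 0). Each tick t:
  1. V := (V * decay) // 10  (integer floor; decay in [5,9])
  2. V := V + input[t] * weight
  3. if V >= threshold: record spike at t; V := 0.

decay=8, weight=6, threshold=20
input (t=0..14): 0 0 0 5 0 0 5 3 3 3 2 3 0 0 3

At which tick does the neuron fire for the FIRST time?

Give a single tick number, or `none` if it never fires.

t=0: input=0 -> V=0
t=1: input=0 -> V=0
t=2: input=0 -> V=0
t=3: input=5 -> V=0 FIRE
t=4: input=0 -> V=0
t=5: input=0 -> V=0
t=6: input=5 -> V=0 FIRE
t=7: input=3 -> V=18
t=8: input=3 -> V=0 FIRE
t=9: input=3 -> V=18
t=10: input=2 -> V=0 FIRE
t=11: input=3 -> V=18
t=12: input=0 -> V=14
t=13: input=0 -> V=11
t=14: input=3 -> V=0 FIRE

Answer: 3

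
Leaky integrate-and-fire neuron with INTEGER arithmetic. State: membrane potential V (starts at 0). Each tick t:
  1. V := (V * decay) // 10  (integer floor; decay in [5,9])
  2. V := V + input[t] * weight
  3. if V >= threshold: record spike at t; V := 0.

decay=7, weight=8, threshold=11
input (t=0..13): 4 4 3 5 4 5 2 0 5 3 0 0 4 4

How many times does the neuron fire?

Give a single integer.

Answer: 11

Derivation:
t=0: input=4 -> V=0 FIRE
t=1: input=4 -> V=0 FIRE
t=2: input=3 -> V=0 FIRE
t=3: input=5 -> V=0 FIRE
t=4: input=4 -> V=0 FIRE
t=5: input=5 -> V=0 FIRE
t=6: input=2 -> V=0 FIRE
t=7: input=0 -> V=0
t=8: input=5 -> V=0 FIRE
t=9: input=3 -> V=0 FIRE
t=10: input=0 -> V=0
t=11: input=0 -> V=0
t=12: input=4 -> V=0 FIRE
t=13: input=4 -> V=0 FIRE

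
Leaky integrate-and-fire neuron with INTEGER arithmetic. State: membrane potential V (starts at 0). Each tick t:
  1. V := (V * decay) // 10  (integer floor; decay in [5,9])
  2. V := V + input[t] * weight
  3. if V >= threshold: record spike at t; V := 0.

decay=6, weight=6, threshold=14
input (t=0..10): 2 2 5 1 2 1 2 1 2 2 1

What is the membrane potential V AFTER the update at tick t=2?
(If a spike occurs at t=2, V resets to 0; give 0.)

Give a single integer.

Answer: 0

Derivation:
t=0: input=2 -> V=12
t=1: input=2 -> V=0 FIRE
t=2: input=5 -> V=0 FIRE
t=3: input=1 -> V=6
t=4: input=2 -> V=0 FIRE
t=5: input=1 -> V=6
t=6: input=2 -> V=0 FIRE
t=7: input=1 -> V=6
t=8: input=2 -> V=0 FIRE
t=9: input=2 -> V=12
t=10: input=1 -> V=13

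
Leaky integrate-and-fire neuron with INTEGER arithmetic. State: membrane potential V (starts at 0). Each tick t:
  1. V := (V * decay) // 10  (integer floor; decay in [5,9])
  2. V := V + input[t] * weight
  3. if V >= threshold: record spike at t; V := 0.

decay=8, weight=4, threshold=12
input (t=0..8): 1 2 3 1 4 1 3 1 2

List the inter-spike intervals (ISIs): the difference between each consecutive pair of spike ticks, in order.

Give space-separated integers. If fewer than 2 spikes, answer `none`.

t=0: input=1 -> V=4
t=1: input=2 -> V=11
t=2: input=3 -> V=0 FIRE
t=3: input=1 -> V=4
t=4: input=4 -> V=0 FIRE
t=5: input=1 -> V=4
t=6: input=3 -> V=0 FIRE
t=7: input=1 -> V=4
t=8: input=2 -> V=11

Answer: 2 2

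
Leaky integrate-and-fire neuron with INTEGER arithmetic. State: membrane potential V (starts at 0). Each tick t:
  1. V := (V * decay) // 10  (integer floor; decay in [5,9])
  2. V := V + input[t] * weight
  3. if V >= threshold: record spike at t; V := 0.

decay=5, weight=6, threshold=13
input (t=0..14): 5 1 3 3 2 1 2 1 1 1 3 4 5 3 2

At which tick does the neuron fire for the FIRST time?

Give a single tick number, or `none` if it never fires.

Answer: 0

Derivation:
t=0: input=5 -> V=0 FIRE
t=1: input=1 -> V=6
t=2: input=3 -> V=0 FIRE
t=3: input=3 -> V=0 FIRE
t=4: input=2 -> V=12
t=5: input=1 -> V=12
t=6: input=2 -> V=0 FIRE
t=7: input=1 -> V=6
t=8: input=1 -> V=9
t=9: input=1 -> V=10
t=10: input=3 -> V=0 FIRE
t=11: input=4 -> V=0 FIRE
t=12: input=5 -> V=0 FIRE
t=13: input=3 -> V=0 FIRE
t=14: input=2 -> V=12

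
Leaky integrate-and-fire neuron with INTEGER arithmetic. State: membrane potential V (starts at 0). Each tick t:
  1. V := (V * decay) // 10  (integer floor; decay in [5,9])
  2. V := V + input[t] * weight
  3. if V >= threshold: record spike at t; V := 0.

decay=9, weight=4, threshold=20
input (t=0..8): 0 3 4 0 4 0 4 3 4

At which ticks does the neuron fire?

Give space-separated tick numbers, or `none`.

t=0: input=0 -> V=0
t=1: input=3 -> V=12
t=2: input=4 -> V=0 FIRE
t=3: input=0 -> V=0
t=4: input=4 -> V=16
t=5: input=0 -> V=14
t=6: input=4 -> V=0 FIRE
t=7: input=3 -> V=12
t=8: input=4 -> V=0 FIRE

Answer: 2 6 8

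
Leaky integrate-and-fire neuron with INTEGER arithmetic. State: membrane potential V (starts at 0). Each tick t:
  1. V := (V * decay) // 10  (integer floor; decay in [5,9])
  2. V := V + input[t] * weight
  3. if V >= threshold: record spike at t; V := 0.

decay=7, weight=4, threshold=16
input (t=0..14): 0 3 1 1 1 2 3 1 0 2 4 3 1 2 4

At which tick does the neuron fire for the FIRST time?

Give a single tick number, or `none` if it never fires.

t=0: input=0 -> V=0
t=1: input=3 -> V=12
t=2: input=1 -> V=12
t=3: input=1 -> V=12
t=4: input=1 -> V=12
t=5: input=2 -> V=0 FIRE
t=6: input=3 -> V=12
t=7: input=1 -> V=12
t=8: input=0 -> V=8
t=9: input=2 -> V=13
t=10: input=4 -> V=0 FIRE
t=11: input=3 -> V=12
t=12: input=1 -> V=12
t=13: input=2 -> V=0 FIRE
t=14: input=4 -> V=0 FIRE

Answer: 5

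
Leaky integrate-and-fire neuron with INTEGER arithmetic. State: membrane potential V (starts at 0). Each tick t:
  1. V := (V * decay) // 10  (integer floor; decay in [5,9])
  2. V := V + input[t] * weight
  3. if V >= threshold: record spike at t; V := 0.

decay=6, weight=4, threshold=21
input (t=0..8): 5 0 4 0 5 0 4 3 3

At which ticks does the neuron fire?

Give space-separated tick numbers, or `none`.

Answer: 2 6

Derivation:
t=0: input=5 -> V=20
t=1: input=0 -> V=12
t=2: input=4 -> V=0 FIRE
t=3: input=0 -> V=0
t=4: input=5 -> V=20
t=5: input=0 -> V=12
t=6: input=4 -> V=0 FIRE
t=7: input=3 -> V=12
t=8: input=3 -> V=19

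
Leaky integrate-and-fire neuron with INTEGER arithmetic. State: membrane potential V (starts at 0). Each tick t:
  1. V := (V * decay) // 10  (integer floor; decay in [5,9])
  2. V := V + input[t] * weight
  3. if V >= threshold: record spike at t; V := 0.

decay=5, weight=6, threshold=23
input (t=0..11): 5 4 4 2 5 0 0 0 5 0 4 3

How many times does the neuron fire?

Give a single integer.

t=0: input=5 -> V=0 FIRE
t=1: input=4 -> V=0 FIRE
t=2: input=4 -> V=0 FIRE
t=3: input=2 -> V=12
t=4: input=5 -> V=0 FIRE
t=5: input=0 -> V=0
t=6: input=0 -> V=0
t=7: input=0 -> V=0
t=8: input=5 -> V=0 FIRE
t=9: input=0 -> V=0
t=10: input=4 -> V=0 FIRE
t=11: input=3 -> V=18

Answer: 6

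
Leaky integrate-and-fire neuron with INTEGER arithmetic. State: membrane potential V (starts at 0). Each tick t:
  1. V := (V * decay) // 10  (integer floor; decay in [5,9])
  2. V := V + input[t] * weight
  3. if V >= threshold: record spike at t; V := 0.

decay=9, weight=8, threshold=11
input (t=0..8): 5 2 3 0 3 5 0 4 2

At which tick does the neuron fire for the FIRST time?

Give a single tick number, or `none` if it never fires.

Answer: 0

Derivation:
t=0: input=5 -> V=0 FIRE
t=1: input=2 -> V=0 FIRE
t=2: input=3 -> V=0 FIRE
t=3: input=0 -> V=0
t=4: input=3 -> V=0 FIRE
t=5: input=5 -> V=0 FIRE
t=6: input=0 -> V=0
t=7: input=4 -> V=0 FIRE
t=8: input=2 -> V=0 FIRE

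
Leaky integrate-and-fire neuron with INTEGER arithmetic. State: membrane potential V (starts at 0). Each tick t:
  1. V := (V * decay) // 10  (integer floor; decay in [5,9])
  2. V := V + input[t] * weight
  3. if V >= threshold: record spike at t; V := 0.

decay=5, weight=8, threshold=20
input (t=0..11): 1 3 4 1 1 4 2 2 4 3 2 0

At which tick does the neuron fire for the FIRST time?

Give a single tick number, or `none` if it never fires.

Answer: 1

Derivation:
t=0: input=1 -> V=8
t=1: input=3 -> V=0 FIRE
t=2: input=4 -> V=0 FIRE
t=3: input=1 -> V=8
t=4: input=1 -> V=12
t=5: input=4 -> V=0 FIRE
t=6: input=2 -> V=16
t=7: input=2 -> V=0 FIRE
t=8: input=4 -> V=0 FIRE
t=9: input=3 -> V=0 FIRE
t=10: input=2 -> V=16
t=11: input=0 -> V=8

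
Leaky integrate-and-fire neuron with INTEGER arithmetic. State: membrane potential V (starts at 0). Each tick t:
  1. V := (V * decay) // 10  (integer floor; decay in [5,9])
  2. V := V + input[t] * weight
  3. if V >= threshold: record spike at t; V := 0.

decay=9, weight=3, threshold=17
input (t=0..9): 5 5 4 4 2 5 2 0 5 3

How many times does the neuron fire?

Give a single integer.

t=0: input=5 -> V=15
t=1: input=5 -> V=0 FIRE
t=2: input=4 -> V=12
t=3: input=4 -> V=0 FIRE
t=4: input=2 -> V=6
t=5: input=5 -> V=0 FIRE
t=6: input=2 -> V=6
t=7: input=0 -> V=5
t=8: input=5 -> V=0 FIRE
t=9: input=3 -> V=9

Answer: 4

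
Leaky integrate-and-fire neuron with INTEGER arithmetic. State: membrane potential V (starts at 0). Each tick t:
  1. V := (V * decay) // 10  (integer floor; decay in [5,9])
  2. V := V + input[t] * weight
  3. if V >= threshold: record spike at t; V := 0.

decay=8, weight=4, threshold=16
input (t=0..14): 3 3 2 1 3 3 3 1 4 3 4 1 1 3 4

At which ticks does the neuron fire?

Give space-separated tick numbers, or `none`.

Answer: 1 4 6 8 10 13 14

Derivation:
t=0: input=3 -> V=12
t=1: input=3 -> V=0 FIRE
t=2: input=2 -> V=8
t=3: input=1 -> V=10
t=4: input=3 -> V=0 FIRE
t=5: input=3 -> V=12
t=6: input=3 -> V=0 FIRE
t=7: input=1 -> V=4
t=8: input=4 -> V=0 FIRE
t=9: input=3 -> V=12
t=10: input=4 -> V=0 FIRE
t=11: input=1 -> V=4
t=12: input=1 -> V=7
t=13: input=3 -> V=0 FIRE
t=14: input=4 -> V=0 FIRE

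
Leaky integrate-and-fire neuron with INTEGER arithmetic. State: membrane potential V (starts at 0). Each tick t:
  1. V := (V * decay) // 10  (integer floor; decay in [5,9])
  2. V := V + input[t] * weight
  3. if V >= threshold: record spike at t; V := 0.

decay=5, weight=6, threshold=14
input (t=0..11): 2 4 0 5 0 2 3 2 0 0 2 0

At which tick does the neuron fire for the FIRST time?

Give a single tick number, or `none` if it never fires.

t=0: input=2 -> V=12
t=1: input=4 -> V=0 FIRE
t=2: input=0 -> V=0
t=3: input=5 -> V=0 FIRE
t=4: input=0 -> V=0
t=5: input=2 -> V=12
t=6: input=3 -> V=0 FIRE
t=7: input=2 -> V=12
t=8: input=0 -> V=6
t=9: input=0 -> V=3
t=10: input=2 -> V=13
t=11: input=0 -> V=6

Answer: 1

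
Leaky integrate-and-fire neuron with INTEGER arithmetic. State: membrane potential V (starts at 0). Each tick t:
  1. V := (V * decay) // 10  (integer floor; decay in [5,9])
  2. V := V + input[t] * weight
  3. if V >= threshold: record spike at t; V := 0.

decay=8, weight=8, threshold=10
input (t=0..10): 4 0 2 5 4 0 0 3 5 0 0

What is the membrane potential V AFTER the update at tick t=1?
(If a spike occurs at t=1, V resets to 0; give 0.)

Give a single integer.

t=0: input=4 -> V=0 FIRE
t=1: input=0 -> V=0
t=2: input=2 -> V=0 FIRE
t=3: input=5 -> V=0 FIRE
t=4: input=4 -> V=0 FIRE
t=5: input=0 -> V=0
t=6: input=0 -> V=0
t=7: input=3 -> V=0 FIRE
t=8: input=5 -> V=0 FIRE
t=9: input=0 -> V=0
t=10: input=0 -> V=0

Answer: 0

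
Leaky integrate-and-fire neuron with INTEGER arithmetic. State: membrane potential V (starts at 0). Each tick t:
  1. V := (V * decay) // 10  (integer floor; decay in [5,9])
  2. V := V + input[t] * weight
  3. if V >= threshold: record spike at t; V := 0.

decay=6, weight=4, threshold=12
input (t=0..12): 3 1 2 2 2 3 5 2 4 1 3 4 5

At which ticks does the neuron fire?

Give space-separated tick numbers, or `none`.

t=0: input=3 -> V=0 FIRE
t=1: input=1 -> V=4
t=2: input=2 -> V=10
t=3: input=2 -> V=0 FIRE
t=4: input=2 -> V=8
t=5: input=3 -> V=0 FIRE
t=6: input=5 -> V=0 FIRE
t=7: input=2 -> V=8
t=8: input=4 -> V=0 FIRE
t=9: input=1 -> V=4
t=10: input=3 -> V=0 FIRE
t=11: input=4 -> V=0 FIRE
t=12: input=5 -> V=0 FIRE

Answer: 0 3 5 6 8 10 11 12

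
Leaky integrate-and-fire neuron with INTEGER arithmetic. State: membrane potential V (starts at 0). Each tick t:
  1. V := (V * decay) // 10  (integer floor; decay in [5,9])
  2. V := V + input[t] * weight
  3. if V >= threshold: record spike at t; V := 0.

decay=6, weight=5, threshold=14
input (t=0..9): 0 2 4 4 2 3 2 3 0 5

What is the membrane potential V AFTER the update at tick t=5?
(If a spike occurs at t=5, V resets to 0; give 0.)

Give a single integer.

Answer: 0

Derivation:
t=0: input=0 -> V=0
t=1: input=2 -> V=10
t=2: input=4 -> V=0 FIRE
t=3: input=4 -> V=0 FIRE
t=4: input=2 -> V=10
t=5: input=3 -> V=0 FIRE
t=6: input=2 -> V=10
t=7: input=3 -> V=0 FIRE
t=8: input=0 -> V=0
t=9: input=5 -> V=0 FIRE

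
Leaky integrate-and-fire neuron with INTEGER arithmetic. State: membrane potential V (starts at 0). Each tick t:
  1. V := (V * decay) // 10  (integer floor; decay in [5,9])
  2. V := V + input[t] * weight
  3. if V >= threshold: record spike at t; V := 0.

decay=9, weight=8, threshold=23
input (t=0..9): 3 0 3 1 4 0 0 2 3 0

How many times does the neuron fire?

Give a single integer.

t=0: input=3 -> V=0 FIRE
t=1: input=0 -> V=0
t=2: input=3 -> V=0 FIRE
t=3: input=1 -> V=8
t=4: input=4 -> V=0 FIRE
t=5: input=0 -> V=0
t=6: input=0 -> V=0
t=7: input=2 -> V=16
t=8: input=3 -> V=0 FIRE
t=9: input=0 -> V=0

Answer: 4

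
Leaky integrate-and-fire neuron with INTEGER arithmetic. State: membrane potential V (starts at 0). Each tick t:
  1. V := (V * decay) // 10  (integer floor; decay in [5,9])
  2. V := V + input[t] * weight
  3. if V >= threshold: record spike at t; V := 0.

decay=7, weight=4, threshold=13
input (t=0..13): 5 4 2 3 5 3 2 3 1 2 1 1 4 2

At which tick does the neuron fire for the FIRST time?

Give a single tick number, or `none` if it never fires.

Answer: 0

Derivation:
t=0: input=5 -> V=0 FIRE
t=1: input=4 -> V=0 FIRE
t=2: input=2 -> V=8
t=3: input=3 -> V=0 FIRE
t=4: input=5 -> V=0 FIRE
t=5: input=3 -> V=12
t=6: input=2 -> V=0 FIRE
t=7: input=3 -> V=12
t=8: input=1 -> V=12
t=9: input=2 -> V=0 FIRE
t=10: input=1 -> V=4
t=11: input=1 -> V=6
t=12: input=4 -> V=0 FIRE
t=13: input=2 -> V=8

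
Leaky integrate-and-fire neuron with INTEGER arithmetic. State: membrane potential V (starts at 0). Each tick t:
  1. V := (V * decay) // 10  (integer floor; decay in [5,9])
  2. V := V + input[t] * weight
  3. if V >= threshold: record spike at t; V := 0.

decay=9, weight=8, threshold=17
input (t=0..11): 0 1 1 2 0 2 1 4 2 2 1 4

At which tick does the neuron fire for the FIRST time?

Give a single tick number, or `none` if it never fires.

Answer: 3

Derivation:
t=0: input=0 -> V=0
t=1: input=1 -> V=8
t=2: input=1 -> V=15
t=3: input=2 -> V=0 FIRE
t=4: input=0 -> V=0
t=5: input=2 -> V=16
t=6: input=1 -> V=0 FIRE
t=7: input=4 -> V=0 FIRE
t=8: input=2 -> V=16
t=9: input=2 -> V=0 FIRE
t=10: input=1 -> V=8
t=11: input=4 -> V=0 FIRE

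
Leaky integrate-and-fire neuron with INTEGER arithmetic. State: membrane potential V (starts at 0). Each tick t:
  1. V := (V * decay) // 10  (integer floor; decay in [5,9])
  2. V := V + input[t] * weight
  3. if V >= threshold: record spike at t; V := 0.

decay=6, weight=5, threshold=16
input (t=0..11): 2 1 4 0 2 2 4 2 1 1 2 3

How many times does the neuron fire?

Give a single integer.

Answer: 4

Derivation:
t=0: input=2 -> V=10
t=1: input=1 -> V=11
t=2: input=4 -> V=0 FIRE
t=3: input=0 -> V=0
t=4: input=2 -> V=10
t=5: input=2 -> V=0 FIRE
t=6: input=4 -> V=0 FIRE
t=7: input=2 -> V=10
t=8: input=1 -> V=11
t=9: input=1 -> V=11
t=10: input=2 -> V=0 FIRE
t=11: input=3 -> V=15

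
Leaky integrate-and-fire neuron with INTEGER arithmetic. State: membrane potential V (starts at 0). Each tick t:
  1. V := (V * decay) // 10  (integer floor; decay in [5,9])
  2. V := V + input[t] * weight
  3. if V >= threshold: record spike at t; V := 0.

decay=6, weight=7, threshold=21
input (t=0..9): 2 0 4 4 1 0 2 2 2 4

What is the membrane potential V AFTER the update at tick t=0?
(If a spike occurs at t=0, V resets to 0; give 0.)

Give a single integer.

t=0: input=2 -> V=14
t=1: input=0 -> V=8
t=2: input=4 -> V=0 FIRE
t=3: input=4 -> V=0 FIRE
t=4: input=1 -> V=7
t=5: input=0 -> V=4
t=6: input=2 -> V=16
t=7: input=2 -> V=0 FIRE
t=8: input=2 -> V=14
t=9: input=4 -> V=0 FIRE

Answer: 14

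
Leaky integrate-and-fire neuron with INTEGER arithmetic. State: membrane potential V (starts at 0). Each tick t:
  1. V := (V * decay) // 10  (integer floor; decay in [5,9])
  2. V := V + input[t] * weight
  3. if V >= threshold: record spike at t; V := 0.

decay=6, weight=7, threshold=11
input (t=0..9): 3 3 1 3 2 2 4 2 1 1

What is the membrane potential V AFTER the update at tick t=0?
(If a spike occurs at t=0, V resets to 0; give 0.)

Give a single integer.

t=0: input=3 -> V=0 FIRE
t=1: input=3 -> V=0 FIRE
t=2: input=1 -> V=7
t=3: input=3 -> V=0 FIRE
t=4: input=2 -> V=0 FIRE
t=5: input=2 -> V=0 FIRE
t=6: input=4 -> V=0 FIRE
t=7: input=2 -> V=0 FIRE
t=8: input=1 -> V=7
t=9: input=1 -> V=0 FIRE

Answer: 0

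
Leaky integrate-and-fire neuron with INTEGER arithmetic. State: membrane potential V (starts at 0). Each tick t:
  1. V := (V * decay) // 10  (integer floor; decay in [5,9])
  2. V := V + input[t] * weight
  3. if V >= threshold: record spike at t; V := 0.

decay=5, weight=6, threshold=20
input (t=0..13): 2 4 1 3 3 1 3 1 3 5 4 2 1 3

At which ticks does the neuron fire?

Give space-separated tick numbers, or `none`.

Answer: 1 3 6 8 9 10 13

Derivation:
t=0: input=2 -> V=12
t=1: input=4 -> V=0 FIRE
t=2: input=1 -> V=6
t=3: input=3 -> V=0 FIRE
t=4: input=3 -> V=18
t=5: input=1 -> V=15
t=6: input=3 -> V=0 FIRE
t=7: input=1 -> V=6
t=8: input=3 -> V=0 FIRE
t=9: input=5 -> V=0 FIRE
t=10: input=4 -> V=0 FIRE
t=11: input=2 -> V=12
t=12: input=1 -> V=12
t=13: input=3 -> V=0 FIRE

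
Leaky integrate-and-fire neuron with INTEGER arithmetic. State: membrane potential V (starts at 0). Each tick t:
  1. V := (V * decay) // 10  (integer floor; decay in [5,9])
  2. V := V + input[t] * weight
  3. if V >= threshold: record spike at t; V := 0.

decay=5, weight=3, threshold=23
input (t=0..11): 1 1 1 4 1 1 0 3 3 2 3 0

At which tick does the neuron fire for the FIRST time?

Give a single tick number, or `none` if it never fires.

t=0: input=1 -> V=3
t=1: input=1 -> V=4
t=2: input=1 -> V=5
t=3: input=4 -> V=14
t=4: input=1 -> V=10
t=5: input=1 -> V=8
t=6: input=0 -> V=4
t=7: input=3 -> V=11
t=8: input=3 -> V=14
t=9: input=2 -> V=13
t=10: input=3 -> V=15
t=11: input=0 -> V=7

Answer: none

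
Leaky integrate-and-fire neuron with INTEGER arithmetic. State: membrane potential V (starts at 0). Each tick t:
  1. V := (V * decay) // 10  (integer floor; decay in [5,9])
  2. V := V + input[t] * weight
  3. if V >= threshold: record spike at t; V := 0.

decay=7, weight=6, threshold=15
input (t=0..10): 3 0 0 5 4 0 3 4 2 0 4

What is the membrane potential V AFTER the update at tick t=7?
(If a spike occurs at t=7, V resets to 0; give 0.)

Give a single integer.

t=0: input=3 -> V=0 FIRE
t=1: input=0 -> V=0
t=2: input=0 -> V=0
t=3: input=5 -> V=0 FIRE
t=4: input=4 -> V=0 FIRE
t=5: input=0 -> V=0
t=6: input=3 -> V=0 FIRE
t=7: input=4 -> V=0 FIRE
t=8: input=2 -> V=12
t=9: input=0 -> V=8
t=10: input=4 -> V=0 FIRE

Answer: 0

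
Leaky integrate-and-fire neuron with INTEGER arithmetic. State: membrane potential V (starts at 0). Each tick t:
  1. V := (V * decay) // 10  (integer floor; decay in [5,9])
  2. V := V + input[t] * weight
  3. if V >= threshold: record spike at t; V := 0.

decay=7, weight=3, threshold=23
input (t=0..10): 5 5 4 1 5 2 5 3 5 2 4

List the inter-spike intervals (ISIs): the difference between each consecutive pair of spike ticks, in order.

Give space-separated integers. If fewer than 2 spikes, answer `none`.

t=0: input=5 -> V=15
t=1: input=5 -> V=0 FIRE
t=2: input=4 -> V=12
t=3: input=1 -> V=11
t=4: input=5 -> V=22
t=5: input=2 -> V=21
t=6: input=5 -> V=0 FIRE
t=7: input=3 -> V=9
t=8: input=5 -> V=21
t=9: input=2 -> V=20
t=10: input=4 -> V=0 FIRE

Answer: 5 4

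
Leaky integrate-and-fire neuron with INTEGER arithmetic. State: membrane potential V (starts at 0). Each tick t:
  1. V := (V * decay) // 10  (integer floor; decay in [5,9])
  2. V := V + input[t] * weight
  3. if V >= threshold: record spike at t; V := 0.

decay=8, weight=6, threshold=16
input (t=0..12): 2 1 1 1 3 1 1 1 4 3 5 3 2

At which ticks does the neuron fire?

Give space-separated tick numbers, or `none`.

t=0: input=2 -> V=12
t=1: input=1 -> V=15
t=2: input=1 -> V=0 FIRE
t=3: input=1 -> V=6
t=4: input=3 -> V=0 FIRE
t=5: input=1 -> V=6
t=6: input=1 -> V=10
t=7: input=1 -> V=14
t=8: input=4 -> V=0 FIRE
t=9: input=3 -> V=0 FIRE
t=10: input=5 -> V=0 FIRE
t=11: input=3 -> V=0 FIRE
t=12: input=2 -> V=12

Answer: 2 4 8 9 10 11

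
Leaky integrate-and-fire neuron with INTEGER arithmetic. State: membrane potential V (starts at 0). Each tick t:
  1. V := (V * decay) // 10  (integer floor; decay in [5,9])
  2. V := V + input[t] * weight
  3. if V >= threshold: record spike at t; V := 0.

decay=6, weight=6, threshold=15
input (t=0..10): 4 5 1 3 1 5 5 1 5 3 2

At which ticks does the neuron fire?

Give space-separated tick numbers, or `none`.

t=0: input=4 -> V=0 FIRE
t=1: input=5 -> V=0 FIRE
t=2: input=1 -> V=6
t=3: input=3 -> V=0 FIRE
t=4: input=1 -> V=6
t=5: input=5 -> V=0 FIRE
t=6: input=5 -> V=0 FIRE
t=7: input=1 -> V=6
t=8: input=5 -> V=0 FIRE
t=9: input=3 -> V=0 FIRE
t=10: input=2 -> V=12

Answer: 0 1 3 5 6 8 9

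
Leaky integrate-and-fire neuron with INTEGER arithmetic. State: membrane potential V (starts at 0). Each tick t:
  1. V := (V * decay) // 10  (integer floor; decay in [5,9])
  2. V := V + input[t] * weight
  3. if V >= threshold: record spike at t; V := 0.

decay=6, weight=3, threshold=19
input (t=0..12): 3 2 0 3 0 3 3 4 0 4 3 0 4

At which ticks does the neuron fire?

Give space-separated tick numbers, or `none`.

Answer: 7

Derivation:
t=0: input=3 -> V=9
t=1: input=2 -> V=11
t=2: input=0 -> V=6
t=3: input=3 -> V=12
t=4: input=0 -> V=7
t=5: input=3 -> V=13
t=6: input=3 -> V=16
t=7: input=4 -> V=0 FIRE
t=8: input=0 -> V=0
t=9: input=4 -> V=12
t=10: input=3 -> V=16
t=11: input=0 -> V=9
t=12: input=4 -> V=17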